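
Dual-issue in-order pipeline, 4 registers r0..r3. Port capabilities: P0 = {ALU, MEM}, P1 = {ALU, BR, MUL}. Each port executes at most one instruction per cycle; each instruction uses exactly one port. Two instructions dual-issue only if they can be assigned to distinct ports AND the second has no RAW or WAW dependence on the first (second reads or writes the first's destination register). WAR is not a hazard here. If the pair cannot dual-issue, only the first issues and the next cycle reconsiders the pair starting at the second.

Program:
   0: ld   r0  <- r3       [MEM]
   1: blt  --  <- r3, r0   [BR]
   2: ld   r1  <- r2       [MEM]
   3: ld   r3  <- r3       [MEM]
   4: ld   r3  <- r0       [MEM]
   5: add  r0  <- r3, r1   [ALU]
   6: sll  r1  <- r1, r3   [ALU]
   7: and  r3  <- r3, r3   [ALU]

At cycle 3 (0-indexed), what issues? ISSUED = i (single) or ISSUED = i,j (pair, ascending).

ISSUED = 4

#0 head=0: ld i0 RAW r0
#1 head=1: blt+ld i1&i2 2-wide
#2 head=3: ld i3 no-port MEM/MEM
#3 head=4: ld i4 RAW r3
#4 head=5: add+sll i5&i6 2-wide
#5 head=7: and i7 tail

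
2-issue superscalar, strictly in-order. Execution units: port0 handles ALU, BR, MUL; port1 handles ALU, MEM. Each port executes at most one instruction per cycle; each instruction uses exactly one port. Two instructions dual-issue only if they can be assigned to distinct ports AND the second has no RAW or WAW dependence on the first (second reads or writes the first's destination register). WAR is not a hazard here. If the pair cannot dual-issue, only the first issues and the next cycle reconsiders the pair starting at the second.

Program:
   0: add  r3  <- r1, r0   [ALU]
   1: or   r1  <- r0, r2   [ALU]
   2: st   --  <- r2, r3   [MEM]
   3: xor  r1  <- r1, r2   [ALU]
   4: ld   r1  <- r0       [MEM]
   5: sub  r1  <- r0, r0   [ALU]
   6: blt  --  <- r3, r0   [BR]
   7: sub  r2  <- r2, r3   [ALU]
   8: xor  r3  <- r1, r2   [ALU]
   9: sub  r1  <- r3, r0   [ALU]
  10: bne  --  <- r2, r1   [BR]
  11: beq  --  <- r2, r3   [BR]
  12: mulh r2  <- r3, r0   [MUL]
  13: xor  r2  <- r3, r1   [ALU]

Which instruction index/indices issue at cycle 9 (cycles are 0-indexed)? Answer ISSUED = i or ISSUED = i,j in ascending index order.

0. add.ALU or.ALU @i0&i1  | pair
1. st.MEM xor.ALU @i2&i3  | pair
2. ld.MEM @i4  | WAW r1
3. sub.ALU blt.BR @i5&i6  | pair
4. sub.ALU @i7  | RAW r2
5. xor.ALU @i8  | RAW r3
6. sub.ALU @i9  | RAW r1
7. bne.BR @i10  | no-port BR/BR
8. beq.BR @i11  | no-port BR/MUL
9. mulh.MUL @i12  | WAW r2
10. xor.ALU @i13  | tail

ISSUED = 12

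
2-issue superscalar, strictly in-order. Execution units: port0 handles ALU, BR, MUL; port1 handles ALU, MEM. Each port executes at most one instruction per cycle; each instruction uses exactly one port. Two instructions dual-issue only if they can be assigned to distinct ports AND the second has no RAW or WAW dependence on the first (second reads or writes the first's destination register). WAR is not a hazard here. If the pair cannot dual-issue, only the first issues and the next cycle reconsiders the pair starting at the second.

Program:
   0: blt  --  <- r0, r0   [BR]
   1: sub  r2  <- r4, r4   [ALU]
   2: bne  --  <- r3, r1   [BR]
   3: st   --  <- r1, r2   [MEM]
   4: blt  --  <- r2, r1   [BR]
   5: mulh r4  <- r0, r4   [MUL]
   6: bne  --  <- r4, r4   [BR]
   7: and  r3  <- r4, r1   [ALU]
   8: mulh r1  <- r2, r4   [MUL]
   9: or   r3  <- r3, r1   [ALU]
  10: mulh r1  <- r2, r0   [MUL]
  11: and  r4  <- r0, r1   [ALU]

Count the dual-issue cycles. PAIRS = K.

PAIRS = 4

t=0 i0,i1:blt;sub ; 2-wide
t=1 i2,i3:bne;st ; 2-wide
t=2 i4:blt ; no-port BR/MUL
t=3 i5:mulh ; no-port MUL/BR
t=4 i6,i7:bne;and ; 2-wide
t=5 i8:mulh ; RAW r1
t=6 i9,i10:or;mulh ; 2-wide
t=7 i11:and ; tail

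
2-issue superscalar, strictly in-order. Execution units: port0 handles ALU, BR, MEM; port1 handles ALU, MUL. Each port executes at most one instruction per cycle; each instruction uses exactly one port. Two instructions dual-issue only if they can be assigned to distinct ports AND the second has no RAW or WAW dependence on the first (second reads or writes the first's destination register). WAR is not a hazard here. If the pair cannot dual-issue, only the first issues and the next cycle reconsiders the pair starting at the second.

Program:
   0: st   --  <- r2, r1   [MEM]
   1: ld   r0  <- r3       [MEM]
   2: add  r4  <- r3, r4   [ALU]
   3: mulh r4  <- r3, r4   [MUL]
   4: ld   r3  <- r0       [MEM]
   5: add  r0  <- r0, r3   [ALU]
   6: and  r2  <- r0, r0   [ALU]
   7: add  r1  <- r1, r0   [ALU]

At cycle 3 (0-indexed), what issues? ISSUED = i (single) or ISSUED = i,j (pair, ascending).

t=0 i0:st ; no-port MEM/MEM
t=1 i1&i2:ld/add ; dual
t=2 i3&i4:mulh/ld ; dual
t=3 i5:add ; RAW r0
t=4 i6&i7:and/add ; dual

ISSUED = 5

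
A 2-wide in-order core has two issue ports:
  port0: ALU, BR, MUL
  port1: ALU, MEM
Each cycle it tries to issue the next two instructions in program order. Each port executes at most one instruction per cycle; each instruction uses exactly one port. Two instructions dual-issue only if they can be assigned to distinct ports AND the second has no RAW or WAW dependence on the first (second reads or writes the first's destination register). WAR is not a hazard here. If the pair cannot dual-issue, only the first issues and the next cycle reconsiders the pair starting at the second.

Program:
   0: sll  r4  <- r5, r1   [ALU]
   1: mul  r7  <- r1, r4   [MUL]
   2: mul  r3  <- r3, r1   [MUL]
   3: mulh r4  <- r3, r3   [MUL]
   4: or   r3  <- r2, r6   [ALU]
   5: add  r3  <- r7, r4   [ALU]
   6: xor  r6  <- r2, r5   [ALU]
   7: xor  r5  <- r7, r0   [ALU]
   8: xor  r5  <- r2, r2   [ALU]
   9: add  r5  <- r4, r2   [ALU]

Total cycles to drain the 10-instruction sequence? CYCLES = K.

CYCLES = 8

  cy0 -> i0 (sll) RAW r4
  cy1 -> i1 (mul) no-port MUL/MUL
  cy2 -> i2 (mul) no-port MUL/MUL
  cy3 -> i3,i4 (mulh+or) pair
  cy4 -> i5,i6 (add+xor) pair
  cy5 -> i7 (xor) WAW r5
  cy6 -> i8 (xor) WAW r5
  cy7 -> i9 (add) tail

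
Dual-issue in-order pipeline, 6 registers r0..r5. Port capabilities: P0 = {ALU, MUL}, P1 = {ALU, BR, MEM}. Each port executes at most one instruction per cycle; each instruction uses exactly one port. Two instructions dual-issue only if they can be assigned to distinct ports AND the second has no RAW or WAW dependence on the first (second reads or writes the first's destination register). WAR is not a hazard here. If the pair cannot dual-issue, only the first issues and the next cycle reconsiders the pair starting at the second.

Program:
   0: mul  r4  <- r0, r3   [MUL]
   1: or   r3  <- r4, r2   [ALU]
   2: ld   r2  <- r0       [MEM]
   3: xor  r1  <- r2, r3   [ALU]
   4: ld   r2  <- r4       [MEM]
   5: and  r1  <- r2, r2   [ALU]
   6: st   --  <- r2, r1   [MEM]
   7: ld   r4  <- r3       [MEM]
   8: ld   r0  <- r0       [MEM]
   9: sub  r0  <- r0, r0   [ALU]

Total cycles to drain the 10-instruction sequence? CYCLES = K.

CYCLES = 8

  cy0 -> i0 (mul.MUL) RAW r4
  cy1 -> i1,i2 (or.ALU+ld.MEM) 2-wide
  cy2 -> i3,i4 (xor.ALU+ld.MEM) 2-wide
  cy3 -> i5 (and.ALU) RAW r1
  cy4 -> i6 (st.MEM) no-port MEM/MEM
  cy5 -> i7 (ld.MEM) no-port MEM/MEM
  cy6 -> i8 (ld.MEM) RAW+WAW r0
  cy7 -> i9 (sub.ALU) tail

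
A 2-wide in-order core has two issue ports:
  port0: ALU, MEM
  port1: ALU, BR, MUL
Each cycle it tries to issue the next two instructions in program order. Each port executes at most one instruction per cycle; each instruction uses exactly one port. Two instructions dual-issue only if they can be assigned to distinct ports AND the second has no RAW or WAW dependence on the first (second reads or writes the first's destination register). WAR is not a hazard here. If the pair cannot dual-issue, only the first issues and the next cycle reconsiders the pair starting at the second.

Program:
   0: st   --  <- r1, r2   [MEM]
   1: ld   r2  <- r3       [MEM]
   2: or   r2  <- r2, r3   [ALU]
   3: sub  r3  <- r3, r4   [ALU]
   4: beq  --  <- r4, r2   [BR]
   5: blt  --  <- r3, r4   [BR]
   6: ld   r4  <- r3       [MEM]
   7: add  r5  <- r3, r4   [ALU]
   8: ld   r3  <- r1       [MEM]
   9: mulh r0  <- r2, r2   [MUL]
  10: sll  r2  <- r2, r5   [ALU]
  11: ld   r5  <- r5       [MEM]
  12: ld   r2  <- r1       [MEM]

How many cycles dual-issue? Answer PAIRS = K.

c0: i0 st  no-port MEM/MEM
c1: i1 ld  RAW+WAW r2
c2: i2&i3 or sub  dual
c3: i4 beq  no-port BR/BR
c4: i5&i6 blt ld  dual
c5: i7&i8 add ld  dual
c6: i9&i10 mulh sll  dual
c7: i11 ld  no-port MEM/MEM
c8: i12 ld  tail

PAIRS = 4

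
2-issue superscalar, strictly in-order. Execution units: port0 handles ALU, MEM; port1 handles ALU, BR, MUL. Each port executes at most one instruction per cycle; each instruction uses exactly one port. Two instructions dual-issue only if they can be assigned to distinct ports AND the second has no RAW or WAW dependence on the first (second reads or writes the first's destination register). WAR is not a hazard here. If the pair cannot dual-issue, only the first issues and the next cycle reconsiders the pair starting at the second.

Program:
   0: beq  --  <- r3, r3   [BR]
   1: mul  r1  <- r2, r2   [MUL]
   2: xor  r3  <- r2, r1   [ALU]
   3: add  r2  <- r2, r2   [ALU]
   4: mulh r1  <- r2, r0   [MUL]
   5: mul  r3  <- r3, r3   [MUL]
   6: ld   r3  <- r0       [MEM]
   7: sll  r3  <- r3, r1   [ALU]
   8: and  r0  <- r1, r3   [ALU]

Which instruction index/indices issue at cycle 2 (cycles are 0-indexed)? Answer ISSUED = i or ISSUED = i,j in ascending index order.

#0 head=0: beq.BR i0 no-port BR/MUL
#1 head=1: mul.MUL i1 RAW r1
#2 head=2: xor.ALU+add.ALU i2,i3 2-wide
#3 head=4: mulh.MUL i4 no-port MUL/MUL
#4 head=5: mul.MUL i5 WAW r3
#5 head=6: ld.MEM i6 RAW+WAW r3
#6 head=7: sll.ALU i7 RAW r3
#7 head=8: and.ALU i8 tail

ISSUED = 2,3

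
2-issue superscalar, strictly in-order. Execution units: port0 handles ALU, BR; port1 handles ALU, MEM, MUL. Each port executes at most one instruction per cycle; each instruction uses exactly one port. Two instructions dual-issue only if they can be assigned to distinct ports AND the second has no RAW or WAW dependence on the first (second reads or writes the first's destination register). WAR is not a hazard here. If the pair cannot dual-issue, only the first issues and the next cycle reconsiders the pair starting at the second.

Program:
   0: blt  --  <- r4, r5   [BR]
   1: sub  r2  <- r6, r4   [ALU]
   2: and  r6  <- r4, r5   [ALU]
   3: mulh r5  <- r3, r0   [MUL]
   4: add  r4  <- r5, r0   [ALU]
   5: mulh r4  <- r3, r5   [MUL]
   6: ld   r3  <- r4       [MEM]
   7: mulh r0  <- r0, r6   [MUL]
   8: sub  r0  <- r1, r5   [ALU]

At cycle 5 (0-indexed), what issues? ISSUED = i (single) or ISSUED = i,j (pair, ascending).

ISSUED = 7

#0 head=0: blt sub i0,i1 dual
#1 head=2: and mulh i2,i3 dual
#2 head=4: add i4 WAW r4
#3 head=5: mulh i5 no-port MUL/MEM
#4 head=6: ld i6 no-port MEM/MUL
#5 head=7: mulh i7 WAW r0
#6 head=8: sub i8 tail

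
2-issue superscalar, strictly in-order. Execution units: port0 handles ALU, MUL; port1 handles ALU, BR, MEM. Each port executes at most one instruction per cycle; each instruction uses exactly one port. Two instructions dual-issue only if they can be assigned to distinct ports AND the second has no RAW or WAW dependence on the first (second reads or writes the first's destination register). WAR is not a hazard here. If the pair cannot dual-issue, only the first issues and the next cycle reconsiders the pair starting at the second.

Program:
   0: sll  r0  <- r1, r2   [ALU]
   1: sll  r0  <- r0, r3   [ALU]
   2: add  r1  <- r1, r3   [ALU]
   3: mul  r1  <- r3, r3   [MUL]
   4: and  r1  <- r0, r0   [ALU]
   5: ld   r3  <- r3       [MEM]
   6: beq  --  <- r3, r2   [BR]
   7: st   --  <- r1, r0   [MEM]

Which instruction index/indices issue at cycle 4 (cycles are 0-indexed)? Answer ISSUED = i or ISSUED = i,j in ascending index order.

ISSUED = 6

c0: i0 sll  RAW+WAW r0
c1: i1&i2 sll+add  2-wide
c2: i3 mul  WAW r1
c3: i4&i5 and+ld  2-wide
c4: i6 beq  no-port BR/MEM
c5: i7 st  tail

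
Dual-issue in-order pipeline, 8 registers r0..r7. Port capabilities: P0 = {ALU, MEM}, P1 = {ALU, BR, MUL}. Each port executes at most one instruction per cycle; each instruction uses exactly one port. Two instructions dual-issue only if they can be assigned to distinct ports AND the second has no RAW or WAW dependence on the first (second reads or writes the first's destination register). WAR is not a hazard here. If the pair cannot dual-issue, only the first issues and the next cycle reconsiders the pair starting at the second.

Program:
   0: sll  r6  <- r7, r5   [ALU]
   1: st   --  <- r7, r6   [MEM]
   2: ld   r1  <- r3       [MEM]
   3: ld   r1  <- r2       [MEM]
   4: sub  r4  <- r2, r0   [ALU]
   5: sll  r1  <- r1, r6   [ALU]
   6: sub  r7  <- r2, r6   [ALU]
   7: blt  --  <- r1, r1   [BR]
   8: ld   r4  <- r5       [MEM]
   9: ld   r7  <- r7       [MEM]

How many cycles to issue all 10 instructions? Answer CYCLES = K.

CYCLES = 7

#0 head=0: sll.ALU i0 RAW r6
#1 head=1: st.MEM i1 no-port MEM/MEM
#2 head=2: ld.MEM i2 no-port MEM/MEM
#3 head=3: ld.MEM/sub.ALU i3,i4 2-wide
#4 head=5: sll.ALU/sub.ALU i5,i6 2-wide
#5 head=7: blt.BR/ld.MEM i7,i8 2-wide
#6 head=9: ld.MEM i9 tail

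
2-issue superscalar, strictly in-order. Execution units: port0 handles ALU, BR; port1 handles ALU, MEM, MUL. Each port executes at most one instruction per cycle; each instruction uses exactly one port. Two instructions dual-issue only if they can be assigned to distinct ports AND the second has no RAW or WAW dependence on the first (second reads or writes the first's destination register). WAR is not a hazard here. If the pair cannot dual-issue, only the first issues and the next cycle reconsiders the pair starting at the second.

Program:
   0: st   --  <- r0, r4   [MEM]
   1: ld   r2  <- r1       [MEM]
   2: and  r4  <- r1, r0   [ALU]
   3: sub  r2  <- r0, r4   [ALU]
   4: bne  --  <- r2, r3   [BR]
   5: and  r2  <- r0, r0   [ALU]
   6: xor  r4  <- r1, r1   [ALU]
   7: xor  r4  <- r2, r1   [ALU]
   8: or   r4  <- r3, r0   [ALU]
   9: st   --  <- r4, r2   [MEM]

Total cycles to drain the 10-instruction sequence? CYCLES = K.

CYCLES = 8

#0 head=0: st.MEM i0 no-port MEM/MEM
#1 head=1: ld.MEM+and.ALU i1/i2 pair
#2 head=3: sub.ALU i3 RAW r2
#3 head=4: bne.BR+and.ALU i4/i5 pair
#4 head=6: xor.ALU i6 WAW r4
#5 head=7: xor.ALU i7 WAW r4
#6 head=8: or.ALU i8 RAW r4
#7 head=9: st.MEM i9 tail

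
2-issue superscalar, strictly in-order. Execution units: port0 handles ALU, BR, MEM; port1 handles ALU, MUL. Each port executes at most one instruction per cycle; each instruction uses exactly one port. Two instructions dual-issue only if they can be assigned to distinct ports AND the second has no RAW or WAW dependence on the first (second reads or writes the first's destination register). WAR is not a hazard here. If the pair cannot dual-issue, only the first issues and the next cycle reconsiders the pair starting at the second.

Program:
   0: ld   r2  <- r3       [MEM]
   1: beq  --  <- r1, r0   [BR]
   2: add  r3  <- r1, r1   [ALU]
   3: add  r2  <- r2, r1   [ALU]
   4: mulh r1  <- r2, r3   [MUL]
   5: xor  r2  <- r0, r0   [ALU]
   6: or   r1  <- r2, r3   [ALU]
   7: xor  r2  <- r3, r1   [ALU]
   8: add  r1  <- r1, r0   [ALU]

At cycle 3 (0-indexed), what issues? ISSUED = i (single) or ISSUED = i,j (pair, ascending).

  cy0 -> i0 (ld.MEM) no-port MEM/BR
  cy1 -> i1,i2 (beq.BR/add.ALU) dual
  cy2 -> i3 (add.ALU) RAW r2
  cy3 -> i4,i5 (mulh.MUL/xor.ALU) dual
  cy4 -> i6 (or.ALU) RAW r1
  cy5 -> i7,i8 (xor.ALU/add.ALU) dual

ISSUED = 4,5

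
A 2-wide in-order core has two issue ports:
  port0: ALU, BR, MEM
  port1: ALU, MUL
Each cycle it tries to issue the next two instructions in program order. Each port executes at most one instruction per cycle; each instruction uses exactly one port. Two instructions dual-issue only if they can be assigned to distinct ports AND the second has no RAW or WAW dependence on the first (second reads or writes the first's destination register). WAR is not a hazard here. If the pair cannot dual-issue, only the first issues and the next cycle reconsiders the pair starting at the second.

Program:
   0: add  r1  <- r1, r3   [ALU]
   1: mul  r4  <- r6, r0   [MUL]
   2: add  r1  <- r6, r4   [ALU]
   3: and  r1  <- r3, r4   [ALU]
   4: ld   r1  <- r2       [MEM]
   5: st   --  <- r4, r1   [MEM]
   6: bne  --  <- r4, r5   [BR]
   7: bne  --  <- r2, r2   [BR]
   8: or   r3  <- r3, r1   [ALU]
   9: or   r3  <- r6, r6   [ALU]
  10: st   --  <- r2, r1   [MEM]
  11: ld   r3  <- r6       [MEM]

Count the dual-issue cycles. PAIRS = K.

#0 head=0: add.ALU mul.MUL i0/i1 dual
#1 head=2: add.ALU i2 WAW r1
#2 head=3: and.ALU i3 WAW r1
#3 head=4: ld.MEM i4 no-port MEM/MEM
#4 head=5: st.MEM i5 no-port MEM/BR
#5 head=6: bne.BR i6 no-port BR/BR
#6 head=7: bne.BR or.ALU i7/i8 dual
#7 head=9: or.ALU st.MEM i9/i10 dual
#8 head=11: ld.MEM i11 tail

PAIRS = 3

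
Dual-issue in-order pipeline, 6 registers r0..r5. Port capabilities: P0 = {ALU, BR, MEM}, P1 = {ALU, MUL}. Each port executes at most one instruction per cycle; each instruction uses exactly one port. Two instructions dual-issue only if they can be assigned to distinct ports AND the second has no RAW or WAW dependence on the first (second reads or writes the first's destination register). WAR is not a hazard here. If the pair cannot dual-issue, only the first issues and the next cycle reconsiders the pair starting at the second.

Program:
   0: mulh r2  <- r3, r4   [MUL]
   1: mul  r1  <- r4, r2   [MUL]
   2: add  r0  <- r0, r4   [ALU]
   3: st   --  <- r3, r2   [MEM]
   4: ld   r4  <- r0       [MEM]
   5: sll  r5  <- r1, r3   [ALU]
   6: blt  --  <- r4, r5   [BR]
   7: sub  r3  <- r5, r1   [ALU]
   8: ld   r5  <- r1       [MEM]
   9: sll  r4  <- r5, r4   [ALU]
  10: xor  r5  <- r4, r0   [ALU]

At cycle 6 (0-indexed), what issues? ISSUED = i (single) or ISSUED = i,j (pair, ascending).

ISSUED = 9

t=0 i0:mulh ; no-port MUL/MUL
t=1 i1+i2:mul;add ; pair
t=2 i3:st ; no-port MEM/MEM
t=3 i4+i5:ld;sll ; pair
t=4 i6+i7:blt;sub ; pair
t=5 i8:ld ; RAW r5
t=6 i9:sll ; RAW r4
t=7 i10:xor ; tail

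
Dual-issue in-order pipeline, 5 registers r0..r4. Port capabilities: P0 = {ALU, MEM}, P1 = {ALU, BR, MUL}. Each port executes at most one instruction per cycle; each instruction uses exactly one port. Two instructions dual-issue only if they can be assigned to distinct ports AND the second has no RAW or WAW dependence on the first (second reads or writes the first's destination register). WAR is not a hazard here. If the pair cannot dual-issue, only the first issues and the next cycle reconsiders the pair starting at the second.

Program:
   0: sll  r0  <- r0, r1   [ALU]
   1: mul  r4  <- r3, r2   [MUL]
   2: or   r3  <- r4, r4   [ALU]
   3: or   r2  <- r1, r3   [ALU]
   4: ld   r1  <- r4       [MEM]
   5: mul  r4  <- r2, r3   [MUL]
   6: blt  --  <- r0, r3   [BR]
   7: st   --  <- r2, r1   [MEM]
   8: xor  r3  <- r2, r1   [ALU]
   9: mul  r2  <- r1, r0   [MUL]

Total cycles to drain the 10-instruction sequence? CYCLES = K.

  cy0 -> i0/i1 (sll;mul) dual
  cy1 -> i2 (or) RAW r3
  cy2 -> i3/i4 (or;ld) dual
  cy3 -> i5 (mul) no-port MUL/BR
  cy4 -> i6/i7 (blt;st) dual
  cy5 -> i8/i9 (xor;mul) dual

CYCLES = 6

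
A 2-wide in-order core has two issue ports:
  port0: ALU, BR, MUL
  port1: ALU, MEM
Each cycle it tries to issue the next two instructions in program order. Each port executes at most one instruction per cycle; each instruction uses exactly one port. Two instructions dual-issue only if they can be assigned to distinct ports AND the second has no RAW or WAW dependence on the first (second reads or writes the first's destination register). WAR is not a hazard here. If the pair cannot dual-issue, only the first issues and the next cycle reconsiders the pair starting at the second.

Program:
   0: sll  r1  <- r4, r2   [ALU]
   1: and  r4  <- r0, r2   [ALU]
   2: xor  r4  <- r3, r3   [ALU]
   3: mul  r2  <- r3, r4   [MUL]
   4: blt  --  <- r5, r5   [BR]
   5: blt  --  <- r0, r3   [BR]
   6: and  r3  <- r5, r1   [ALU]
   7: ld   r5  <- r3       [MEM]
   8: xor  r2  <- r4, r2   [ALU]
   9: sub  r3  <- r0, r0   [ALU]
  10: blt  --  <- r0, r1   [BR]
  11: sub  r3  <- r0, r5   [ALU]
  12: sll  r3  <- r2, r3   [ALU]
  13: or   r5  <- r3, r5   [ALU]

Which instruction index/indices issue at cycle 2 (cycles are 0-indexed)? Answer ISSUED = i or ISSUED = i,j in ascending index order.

ISSUED = 3

c0: i0&i1 sll;and  dual
c1: i2 xor  RAW r4
c2: i3 mul  no-port MUL/BR
c3: i4 blt  no-port BR/BR
c4: i5&i6 blt;and  dual
c5: i7&i8 ld;xor  dual
c6: i9&i10 sub;blt  dual
c7: i11 sub  RAW+WAW r3
c8: i12 sll  RAW r3
c9: i13 or  tail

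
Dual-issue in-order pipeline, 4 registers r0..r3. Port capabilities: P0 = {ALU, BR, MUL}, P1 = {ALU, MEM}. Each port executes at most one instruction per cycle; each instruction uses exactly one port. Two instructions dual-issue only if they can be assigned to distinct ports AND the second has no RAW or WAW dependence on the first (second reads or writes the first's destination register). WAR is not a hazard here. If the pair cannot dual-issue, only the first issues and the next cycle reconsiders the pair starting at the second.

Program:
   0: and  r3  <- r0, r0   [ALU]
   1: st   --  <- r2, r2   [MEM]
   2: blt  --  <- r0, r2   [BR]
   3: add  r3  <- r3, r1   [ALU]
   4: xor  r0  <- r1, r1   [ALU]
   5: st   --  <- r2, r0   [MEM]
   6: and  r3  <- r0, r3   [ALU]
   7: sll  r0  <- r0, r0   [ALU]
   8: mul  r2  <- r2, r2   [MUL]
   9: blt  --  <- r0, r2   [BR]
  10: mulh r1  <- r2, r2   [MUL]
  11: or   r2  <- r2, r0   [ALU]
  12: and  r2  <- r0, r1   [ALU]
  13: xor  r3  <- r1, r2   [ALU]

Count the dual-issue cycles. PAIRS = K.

PAIRS = 5

  cy0 -> i0,i1 (and.ALU;st.MEM) pair
  cy1 -> i2,i3 (blt.BR;add.ALU) pair
  cy2 -> i4 (xor.ALU) RAW r0
  cy3 -> i5,i6 (st.MEM;and.ALU) pair
  cy4 -> i7,i8 (sll.ALU;mul.MUL) pair
  cy5 -> i9 (blt.BR) no-port BR/MUL
  cy6 -> i10,i11 (mulh.MUL;or.ALU) pair
  cy7 -> i12 (and.ALU) RAW r2
  cy8 -> i13 (xor.ALU) tail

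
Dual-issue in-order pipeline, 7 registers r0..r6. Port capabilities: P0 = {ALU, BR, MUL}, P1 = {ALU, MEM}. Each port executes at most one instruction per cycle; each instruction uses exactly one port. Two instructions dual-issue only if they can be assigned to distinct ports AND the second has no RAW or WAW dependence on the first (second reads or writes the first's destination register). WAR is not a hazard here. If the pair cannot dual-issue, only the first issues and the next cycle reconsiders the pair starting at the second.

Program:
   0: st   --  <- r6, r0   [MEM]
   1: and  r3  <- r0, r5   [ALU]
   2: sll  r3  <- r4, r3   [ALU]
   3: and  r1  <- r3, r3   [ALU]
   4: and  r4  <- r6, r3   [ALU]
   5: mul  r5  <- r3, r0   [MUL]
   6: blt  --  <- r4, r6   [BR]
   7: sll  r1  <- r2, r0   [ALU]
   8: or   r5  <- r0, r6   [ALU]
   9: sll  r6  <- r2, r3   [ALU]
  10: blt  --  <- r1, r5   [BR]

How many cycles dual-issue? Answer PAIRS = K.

  cy0 -> i0,i1 (st.MEM and.ALU) 2-wide
  cy1 -> i2 (sll.ALU) RAW r3
  cy2 -> i3,i4 (and.ALU and.ALU) 2-wide
  cy3 -> i5 (mul.MUL) no-port MUL/BR
  cy4 -> i6,i7 (blt.BR sll.ALU) 2-wide
  cy5 -> i8,i9 (or.ALU sll.ALU) 2-wide
  cy6 -> i10 (blt.BR) tail

PAIRS = 4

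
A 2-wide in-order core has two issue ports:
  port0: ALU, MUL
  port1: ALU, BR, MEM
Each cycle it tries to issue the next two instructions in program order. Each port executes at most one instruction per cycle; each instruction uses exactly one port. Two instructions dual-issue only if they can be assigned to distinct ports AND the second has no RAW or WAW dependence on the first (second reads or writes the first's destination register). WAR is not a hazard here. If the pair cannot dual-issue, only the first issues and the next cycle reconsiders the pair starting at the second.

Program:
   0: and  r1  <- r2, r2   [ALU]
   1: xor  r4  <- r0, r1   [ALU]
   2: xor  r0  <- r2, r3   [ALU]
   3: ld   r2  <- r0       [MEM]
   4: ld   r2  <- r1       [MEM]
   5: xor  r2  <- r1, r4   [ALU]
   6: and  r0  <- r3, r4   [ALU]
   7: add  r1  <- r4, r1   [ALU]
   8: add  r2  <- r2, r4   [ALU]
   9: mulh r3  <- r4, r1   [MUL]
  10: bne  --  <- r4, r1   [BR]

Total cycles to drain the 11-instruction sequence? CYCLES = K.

CYCLES = 7

#0 head=0: and.ALU i0 RAW r1
#1 head=1: xor.ALU/xor.ALU i1/i2 2-wide
#2 head=3: ld.MEM i3 no-port MEM/MEM
#3 head=4: ld.MEM i4 WAW r2
#4 head=5: xor.ALU/and.ALU i5/i6 2-wide
#5 head=7: add.ALU/add.ALU i7/i8 2-wide
#6 head=9: mulh.MUL/bne.BR i9/i10 2-wide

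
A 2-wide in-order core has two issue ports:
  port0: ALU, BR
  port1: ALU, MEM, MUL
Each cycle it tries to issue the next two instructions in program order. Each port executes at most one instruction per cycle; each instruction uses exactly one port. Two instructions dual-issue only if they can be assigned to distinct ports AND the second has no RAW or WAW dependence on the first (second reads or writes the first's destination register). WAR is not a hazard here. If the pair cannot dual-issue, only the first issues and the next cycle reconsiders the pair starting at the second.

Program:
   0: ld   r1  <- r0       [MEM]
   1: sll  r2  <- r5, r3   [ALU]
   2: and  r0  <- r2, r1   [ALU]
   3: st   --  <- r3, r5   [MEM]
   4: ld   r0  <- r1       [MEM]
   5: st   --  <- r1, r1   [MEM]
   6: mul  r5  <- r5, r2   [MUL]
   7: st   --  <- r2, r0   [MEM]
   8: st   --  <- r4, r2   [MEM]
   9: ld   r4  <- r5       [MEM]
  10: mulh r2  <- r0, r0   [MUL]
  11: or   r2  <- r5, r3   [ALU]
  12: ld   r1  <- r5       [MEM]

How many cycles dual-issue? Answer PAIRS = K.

c0: i0,i1 ld;sll  dual
c1: i2,i3 and;st  dual
c2: i4 ld  no-port MEM/MEM
c3: i5 st  no-port MEM/MUL
c4: i6 mul  no-port MUL/MEM
c5: i7 st  no-port MEM/MEM
c6: i8 st  no-port MEM/MEM
c7: i9 ld  no-port MEM/MUL
c8: i10 mulh  WAW r2
c9: i11,i12 or;ld  dual

PAIRS = 3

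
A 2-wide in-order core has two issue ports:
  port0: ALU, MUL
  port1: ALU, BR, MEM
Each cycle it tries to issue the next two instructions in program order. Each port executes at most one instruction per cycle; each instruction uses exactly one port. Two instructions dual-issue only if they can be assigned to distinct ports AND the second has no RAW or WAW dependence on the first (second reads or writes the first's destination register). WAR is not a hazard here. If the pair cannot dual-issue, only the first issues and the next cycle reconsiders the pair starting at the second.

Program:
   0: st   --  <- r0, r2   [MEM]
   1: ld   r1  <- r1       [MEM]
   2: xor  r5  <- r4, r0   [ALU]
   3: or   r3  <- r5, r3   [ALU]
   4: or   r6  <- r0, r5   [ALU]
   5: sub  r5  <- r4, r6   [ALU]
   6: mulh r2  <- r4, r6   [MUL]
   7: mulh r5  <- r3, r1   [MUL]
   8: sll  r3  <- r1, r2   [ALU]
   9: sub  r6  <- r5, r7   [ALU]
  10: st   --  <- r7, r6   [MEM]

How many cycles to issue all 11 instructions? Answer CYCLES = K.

CYCLES = 7

c0: i0 st  no-port MEM/MEM
c1: i1+i2 ld xor  pair
c2: i3+i4 or or  pair
c3: i5+i6 sub mulh  pair
c4: i7+i8 mulh sll  pair
c5: i9 sub  RAW r6
c6: i10 st  tail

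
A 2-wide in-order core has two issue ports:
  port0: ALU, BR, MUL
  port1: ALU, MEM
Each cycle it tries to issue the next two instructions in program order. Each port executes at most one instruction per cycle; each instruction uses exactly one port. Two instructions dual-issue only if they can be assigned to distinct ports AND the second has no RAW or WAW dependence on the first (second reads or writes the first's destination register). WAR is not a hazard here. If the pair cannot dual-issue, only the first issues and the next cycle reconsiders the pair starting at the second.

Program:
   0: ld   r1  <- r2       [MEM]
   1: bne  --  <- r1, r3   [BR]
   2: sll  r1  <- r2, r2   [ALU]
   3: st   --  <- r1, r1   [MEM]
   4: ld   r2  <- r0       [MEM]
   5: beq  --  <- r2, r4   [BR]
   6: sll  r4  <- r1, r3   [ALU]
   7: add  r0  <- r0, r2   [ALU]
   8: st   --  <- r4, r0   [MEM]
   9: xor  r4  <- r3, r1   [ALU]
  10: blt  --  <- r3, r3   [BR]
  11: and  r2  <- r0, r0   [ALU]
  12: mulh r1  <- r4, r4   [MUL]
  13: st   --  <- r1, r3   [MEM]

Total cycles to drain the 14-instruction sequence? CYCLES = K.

t=0 i0:ld.MEM ; RAW r1
t=1 i1,i2:bne.BR+sll.ALU ; dual
t=2 i3:st.MEM ; no-port MEM/MEM
t=3 i4:ld.MEM ; RAW r2
t=4 i5,i6:beq.BR+sll.ALU ; dual
t=5 i7:add.ALU ; RAW r0
t=6 i8,i9:st.MEM+xor.ALU ; dual
t=7 i10,i11:blt.BR+and.ALU ; dual
t=8 i12:mulh.MUL ; RAW r1
t=9 i13:st.MEM ; tail

CYCLES = 10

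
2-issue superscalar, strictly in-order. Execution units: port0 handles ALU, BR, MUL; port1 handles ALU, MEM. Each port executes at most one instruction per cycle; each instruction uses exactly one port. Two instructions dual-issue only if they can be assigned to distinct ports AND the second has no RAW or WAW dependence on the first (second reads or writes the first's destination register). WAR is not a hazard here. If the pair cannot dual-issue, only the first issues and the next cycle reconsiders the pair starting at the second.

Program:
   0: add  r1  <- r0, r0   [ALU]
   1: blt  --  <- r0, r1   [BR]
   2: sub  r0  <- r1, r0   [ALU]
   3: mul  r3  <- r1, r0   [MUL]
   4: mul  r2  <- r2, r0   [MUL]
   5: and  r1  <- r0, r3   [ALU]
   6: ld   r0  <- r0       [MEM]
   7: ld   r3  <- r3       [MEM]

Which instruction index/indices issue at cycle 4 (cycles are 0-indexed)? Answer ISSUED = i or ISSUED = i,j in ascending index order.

#0 head=0: add.ALU i0 RAW r1
#1 head=1: blt.BR+sub.ALU i1,i2 2-wide
#2 head=3: mul.MUL i3 no-port MUL/MUL
#3 head=4: mul.MUL+and.ALU i4,i5 2-wide
#4 head=6: ld.MEM i6 no-port MEM/MEM
#5 head=7: ld.MEM i7 tail

ISSUED = 6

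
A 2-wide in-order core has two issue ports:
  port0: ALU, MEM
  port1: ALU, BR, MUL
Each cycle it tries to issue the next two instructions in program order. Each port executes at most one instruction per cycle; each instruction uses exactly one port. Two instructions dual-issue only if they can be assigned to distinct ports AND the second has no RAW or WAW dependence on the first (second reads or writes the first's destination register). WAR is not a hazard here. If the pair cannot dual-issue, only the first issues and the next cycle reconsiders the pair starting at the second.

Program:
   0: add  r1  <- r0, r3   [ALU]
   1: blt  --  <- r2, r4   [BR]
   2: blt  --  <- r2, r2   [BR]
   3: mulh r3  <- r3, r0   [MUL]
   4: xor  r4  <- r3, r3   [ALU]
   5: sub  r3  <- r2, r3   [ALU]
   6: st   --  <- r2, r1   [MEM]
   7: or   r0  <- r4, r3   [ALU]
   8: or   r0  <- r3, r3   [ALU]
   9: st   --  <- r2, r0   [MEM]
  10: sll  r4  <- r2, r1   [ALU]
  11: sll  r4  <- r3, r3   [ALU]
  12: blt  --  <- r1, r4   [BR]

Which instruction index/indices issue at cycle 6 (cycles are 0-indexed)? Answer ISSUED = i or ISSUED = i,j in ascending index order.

ISSUED = 9,10

  cy0 -> i0&i1 (add blt) 2-wide
  cy1 -> i2 (blt) no-port BR/MUL
  cy2 -> i3 (mulh) RAW r3
  cy3 -> i4&i5 (xor sub) 2-wide
  cy4 -> i6&i7 (st or) 2-wide
  cy5 -> i8 (or) RAW r0
  cy6 -> i9&i10 (st sll) 2-wide
  cy7 -> i11 (sll) RAW r4
  cy8 -> i12 (blt) tail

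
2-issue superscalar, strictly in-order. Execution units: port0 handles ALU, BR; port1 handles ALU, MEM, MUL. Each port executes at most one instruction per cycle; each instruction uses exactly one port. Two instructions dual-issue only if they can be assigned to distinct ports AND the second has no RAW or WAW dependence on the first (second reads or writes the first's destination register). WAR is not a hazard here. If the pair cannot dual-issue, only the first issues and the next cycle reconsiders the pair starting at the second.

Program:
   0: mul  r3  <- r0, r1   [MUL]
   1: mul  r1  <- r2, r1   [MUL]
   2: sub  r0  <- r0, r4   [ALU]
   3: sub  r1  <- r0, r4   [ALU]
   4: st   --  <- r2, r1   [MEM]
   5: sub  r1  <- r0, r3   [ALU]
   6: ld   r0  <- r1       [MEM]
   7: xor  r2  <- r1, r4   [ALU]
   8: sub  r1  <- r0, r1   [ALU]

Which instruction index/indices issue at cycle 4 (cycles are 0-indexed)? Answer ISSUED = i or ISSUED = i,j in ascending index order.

#0 head=0: mul i0 no-port MUL/MUL
#1 head=1: mul sub i1,i2 pair
#2 head=3: sub i3 RAW r1
#3 head=4: st sub i4,i5 pair
#4 head=6: ld xor i6,i7 pair
#5 head=8: sub i8 tail

ISSUED = 6,7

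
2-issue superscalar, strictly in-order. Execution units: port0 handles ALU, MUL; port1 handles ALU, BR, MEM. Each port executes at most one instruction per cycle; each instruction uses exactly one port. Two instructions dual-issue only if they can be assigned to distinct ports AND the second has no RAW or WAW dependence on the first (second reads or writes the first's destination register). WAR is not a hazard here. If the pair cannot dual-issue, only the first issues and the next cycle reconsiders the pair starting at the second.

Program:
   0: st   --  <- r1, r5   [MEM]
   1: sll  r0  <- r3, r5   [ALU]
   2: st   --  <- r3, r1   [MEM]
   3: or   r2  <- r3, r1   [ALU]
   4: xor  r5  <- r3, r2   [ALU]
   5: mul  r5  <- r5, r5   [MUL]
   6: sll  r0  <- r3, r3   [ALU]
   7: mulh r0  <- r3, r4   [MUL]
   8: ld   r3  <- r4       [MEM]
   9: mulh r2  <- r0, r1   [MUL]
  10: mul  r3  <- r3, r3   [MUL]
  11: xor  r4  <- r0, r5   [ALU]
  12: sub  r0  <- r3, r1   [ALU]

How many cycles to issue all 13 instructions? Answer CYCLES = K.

CYCLES = 8

0. st.MEM sll.ALU @i0&i1  | 2-wide
1. st.MEM or.ALU @i2&i3  | 2-wide
2. xor.ALU @i4  | RAW+WAW r5
3. mul.MUL sll.ALU @i5&i6  | 2-wide
4. mulh.MUL ld.MEM @i7&i8  | 2-wide
5. mulh.MUL @i9  | no-port MUL/MUL
6. mul.MUL xor.ALU @i10&i11  | 2-wide
7. sub.ALU @i12  | tail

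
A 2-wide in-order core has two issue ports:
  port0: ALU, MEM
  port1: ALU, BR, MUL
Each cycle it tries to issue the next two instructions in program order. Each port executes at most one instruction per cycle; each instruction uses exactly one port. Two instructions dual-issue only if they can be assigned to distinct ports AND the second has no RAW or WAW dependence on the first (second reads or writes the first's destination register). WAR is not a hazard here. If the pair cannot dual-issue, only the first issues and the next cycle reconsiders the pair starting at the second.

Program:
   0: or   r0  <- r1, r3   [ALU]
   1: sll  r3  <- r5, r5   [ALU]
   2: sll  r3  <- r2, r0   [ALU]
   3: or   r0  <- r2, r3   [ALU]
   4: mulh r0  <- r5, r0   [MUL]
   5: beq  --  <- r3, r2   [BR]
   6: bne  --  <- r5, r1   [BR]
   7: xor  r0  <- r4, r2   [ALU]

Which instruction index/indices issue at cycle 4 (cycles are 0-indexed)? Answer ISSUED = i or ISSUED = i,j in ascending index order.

ISSUED = 5

0. or/sll @i0,i1  | pair
1. sll @i2  | RAW r3
2. or @i3  | RAW+WAW r0
3. mulh @i4  | no-port MUL/BR
4. beq @i5  | no-port BR/BR
5. bne/xor @i6,i7  | pair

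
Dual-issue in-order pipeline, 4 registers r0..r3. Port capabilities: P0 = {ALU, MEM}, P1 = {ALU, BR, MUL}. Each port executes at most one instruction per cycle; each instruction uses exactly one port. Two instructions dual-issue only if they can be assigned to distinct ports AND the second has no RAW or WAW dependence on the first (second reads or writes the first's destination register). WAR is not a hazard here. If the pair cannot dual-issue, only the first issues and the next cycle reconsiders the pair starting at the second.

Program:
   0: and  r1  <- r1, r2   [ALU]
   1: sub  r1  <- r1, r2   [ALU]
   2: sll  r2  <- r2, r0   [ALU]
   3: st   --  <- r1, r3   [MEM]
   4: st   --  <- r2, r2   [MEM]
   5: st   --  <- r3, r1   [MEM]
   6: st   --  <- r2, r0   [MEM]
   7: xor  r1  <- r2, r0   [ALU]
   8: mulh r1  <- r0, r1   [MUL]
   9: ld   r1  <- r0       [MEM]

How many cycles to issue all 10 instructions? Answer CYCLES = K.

#0 head=0: and i0 RAW+WAW r1
#1 head=1: sub/sll i1&i2 2-wide
#2 head=3: st i3 no-port MEM/MEM
#3 head=4: st i4 no-port MEM/MEM
#4 head=5: st i5 no-port MEM/MEM
#5 head=6: st/xor i6&i7 2-wide
#6 head=8: mulh i8 WAW r1
#7 head=9: ld i9 tail

CYCLES = 8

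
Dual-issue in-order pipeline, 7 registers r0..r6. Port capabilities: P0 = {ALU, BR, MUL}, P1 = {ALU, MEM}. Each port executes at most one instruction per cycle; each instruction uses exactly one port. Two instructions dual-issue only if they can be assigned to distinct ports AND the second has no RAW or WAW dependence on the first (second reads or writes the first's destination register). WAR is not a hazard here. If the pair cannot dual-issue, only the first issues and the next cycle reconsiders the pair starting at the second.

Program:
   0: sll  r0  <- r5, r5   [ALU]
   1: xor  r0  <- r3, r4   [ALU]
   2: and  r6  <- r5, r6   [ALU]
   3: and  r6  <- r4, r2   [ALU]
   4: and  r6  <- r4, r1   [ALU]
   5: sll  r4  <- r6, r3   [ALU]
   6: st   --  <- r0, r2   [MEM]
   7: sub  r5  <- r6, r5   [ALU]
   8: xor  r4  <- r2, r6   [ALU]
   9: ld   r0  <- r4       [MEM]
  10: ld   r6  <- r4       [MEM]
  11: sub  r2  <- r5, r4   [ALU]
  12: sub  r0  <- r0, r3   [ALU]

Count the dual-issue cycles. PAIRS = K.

0. sll.ALU @i0  | WAW r0
1. xor.ALU+and.ALU @i1&i2  | 2-wide
2. and.ALU @i3  | WAW r6
3. and.ALU @i4  | RAW r6
4. sll.ALU+st.MEM @i5&i6  | 2-wide
5. sub.ALU+xor.ALU @i7&i8  | 2-wide
6. ld.MEM @i9  | no-port MEM/MEM
7. ld.MEM+sub.ALU @i10&i11  | 2-wide
8. sub.ALU @i12  | tail

PAIRS = 4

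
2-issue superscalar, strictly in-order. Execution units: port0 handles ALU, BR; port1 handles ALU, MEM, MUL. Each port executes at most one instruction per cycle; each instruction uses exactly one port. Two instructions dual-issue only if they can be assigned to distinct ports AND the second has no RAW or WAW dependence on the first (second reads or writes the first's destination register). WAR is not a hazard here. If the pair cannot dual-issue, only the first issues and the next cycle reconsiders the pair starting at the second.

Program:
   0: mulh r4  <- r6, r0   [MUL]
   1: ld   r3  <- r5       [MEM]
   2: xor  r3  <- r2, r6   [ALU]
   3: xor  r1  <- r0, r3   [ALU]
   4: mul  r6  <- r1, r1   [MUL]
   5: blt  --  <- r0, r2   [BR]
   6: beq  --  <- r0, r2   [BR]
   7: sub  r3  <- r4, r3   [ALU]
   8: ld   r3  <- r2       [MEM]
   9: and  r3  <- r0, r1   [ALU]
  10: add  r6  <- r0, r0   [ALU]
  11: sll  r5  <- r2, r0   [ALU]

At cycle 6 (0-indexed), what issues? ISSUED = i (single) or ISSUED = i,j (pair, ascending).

#0 head=0: mulh.MUL i0 no-port MUL/MEM
#1 head=1: ld.MEM i1 WAW r3
#2 head=2: xor.ALU i2 RAW r3
#3 head=3: xor.ALU i3 RAW r1
#4 head=4: mul.MUL blt.BR i4,i5 pair
#5 head=6: beq.BR sub.ALU i6,i7 pair
#6 head=8: ld.MEM i8 WAW r3
#7 head=9: and.ALU add.ALU i9,i10 pair
#8 head=11: sll.ALU i11 tail

ISSUED = 8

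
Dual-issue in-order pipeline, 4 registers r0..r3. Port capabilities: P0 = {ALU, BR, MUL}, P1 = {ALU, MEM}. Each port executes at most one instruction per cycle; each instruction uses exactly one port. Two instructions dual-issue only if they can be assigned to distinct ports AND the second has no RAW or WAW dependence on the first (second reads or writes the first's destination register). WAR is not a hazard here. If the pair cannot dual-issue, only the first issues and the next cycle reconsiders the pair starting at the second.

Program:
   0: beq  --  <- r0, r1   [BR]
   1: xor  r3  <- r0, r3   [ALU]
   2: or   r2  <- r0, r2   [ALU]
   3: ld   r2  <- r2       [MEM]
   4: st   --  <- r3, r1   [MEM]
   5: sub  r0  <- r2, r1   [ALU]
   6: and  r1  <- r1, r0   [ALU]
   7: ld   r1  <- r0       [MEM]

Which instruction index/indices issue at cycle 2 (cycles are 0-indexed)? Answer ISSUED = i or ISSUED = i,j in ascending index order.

ISSUED = 3

[0] i0,i1  beq xor  -- dual
[1] i2  or  -- RAW+WAW r2
[2] i3  ld  -- no-port MEM/MEM
[3] i4,i5  st sub  -- dual
[4] i6  and  -- WAW r1
[5] i7  ld  -- tail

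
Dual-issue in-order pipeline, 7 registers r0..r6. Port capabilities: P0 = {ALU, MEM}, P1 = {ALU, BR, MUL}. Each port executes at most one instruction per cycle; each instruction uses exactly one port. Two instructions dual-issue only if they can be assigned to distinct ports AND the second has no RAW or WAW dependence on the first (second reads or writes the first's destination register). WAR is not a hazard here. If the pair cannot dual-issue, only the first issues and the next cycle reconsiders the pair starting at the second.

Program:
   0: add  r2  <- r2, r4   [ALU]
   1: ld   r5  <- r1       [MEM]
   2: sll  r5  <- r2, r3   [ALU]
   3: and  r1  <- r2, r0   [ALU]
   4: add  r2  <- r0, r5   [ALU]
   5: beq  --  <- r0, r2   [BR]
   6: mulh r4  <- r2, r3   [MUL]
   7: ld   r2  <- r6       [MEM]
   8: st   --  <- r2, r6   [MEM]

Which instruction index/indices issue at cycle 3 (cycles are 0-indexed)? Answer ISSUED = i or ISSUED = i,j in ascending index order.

t=0 i0&i1:add.ALU/ld.MEM ; pair
t=1 i2&i3:sll.ALU/and.ALU ; pair
t=2 i4:add.ALU ; RAW r2
t=3 i5:beq.BR ; no-port BR/MUL
t=4 i6&i7:mulh.MUL/ld.MEM ; pair
t=5 i8:st.MEM ; tail

ISSUED = 5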